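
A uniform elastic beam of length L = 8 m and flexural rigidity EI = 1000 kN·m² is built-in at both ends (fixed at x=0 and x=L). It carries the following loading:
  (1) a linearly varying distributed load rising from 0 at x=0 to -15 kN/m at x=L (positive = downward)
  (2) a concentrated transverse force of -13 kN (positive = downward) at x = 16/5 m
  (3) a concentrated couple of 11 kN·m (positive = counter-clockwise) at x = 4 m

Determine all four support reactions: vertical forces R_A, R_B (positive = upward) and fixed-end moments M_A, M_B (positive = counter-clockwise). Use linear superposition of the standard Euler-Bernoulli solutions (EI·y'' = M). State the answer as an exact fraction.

R_A = -48723/2000 kN, M_A = -22113/500 kN·m, R_B = -97277/2000 kN, M_B = 30367/500 kN·m

Load 1 — triangular load w₀=-15 kN/m (0→w₀ over full span):
  R_A = 3w₀L/20 = 3·(-15)·8/20 = -18 kN
  M_A = w₀L²/30 = (-15)·8²/30 = -32 kN·m
  R_B = 7w₀L/20 = 7·(-15)·8/20 = -42 kN
  M_B = -w₀L²/20 = -(-15)·8²/20 = 48 kN·m
Load 2 — point force P=-13 kN at a=16/5 m (b=L-a=24/5):
  R_A = Pb²(3a+b)/L³ = (-13)·(24/5)²·(3·(16/5)+(24/5))/8³ = -1053/125 kN
  M_A = Pab²/L² = (-13)·(16/5)·(24/5)²/8² = -1872/125 kN·m
  R_B = Pa²(a+3b)/L³ = (-13)·(16/5)²·((16/5)+3·(24/5))/8³ = -572/125 kN
  M_B = -Pa²b/L² = -(-13)·(16/5)²·(24/5)/8² = 1248/125 kN·m
Load 3 — applied couple M₀=11 kN·m at a=4 m (b=L-a=4):
  R_A = 6M₀ab/L³ = 6·11·4·4/8³ = 33/16 kN
  M_A = M₀b(2a-b)/L² = 11·4·(2·4-4)/8² = 11/4 kN·m
  R_B = -6M₀ab/L³ = -6·11·4·4/8³ = -33/16 kN
  M_B = M₀a(2b-a)/L² = 11·4·(2·4-4)/8² = 11/4 kN·m
Superposition: R_A = -48723/2000 kN, M_A = -22113/500 kN·m, R_B = -97277/2000 kN, M_B = 30367/500 kN·m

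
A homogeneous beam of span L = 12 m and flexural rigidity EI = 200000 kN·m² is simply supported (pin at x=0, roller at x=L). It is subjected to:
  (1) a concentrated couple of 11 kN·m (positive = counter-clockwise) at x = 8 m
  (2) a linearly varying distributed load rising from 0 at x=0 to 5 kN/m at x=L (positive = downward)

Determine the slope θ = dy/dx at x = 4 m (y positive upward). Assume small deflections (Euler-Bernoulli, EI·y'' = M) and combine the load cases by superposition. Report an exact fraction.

θ(4) = -449/900000 rad

Load 1 — applied couple M₀=11 kN·m at a=8 m (b=L-a=4):
  θ_1 = (M₀x²/(2L)+C₁)/EI  [x≤a] with C₁=M₀(3b²-L²)/(6L)=-44/3 = (11·4²/(2·12)+(-44/3))/200000 = -11/300000 rad
Load 2 — triangular load w₀=5 kN/m (0→w₀ over full span):
  θ_2 = -w₀(7L⁴-30L²x²+15x⁴)/(360LEI) = -5·(7·12⁴-30·12²·4²+15·4⁴)/(360·12·200000) = -13/28125 rad
Superposition: θ = Σ θ_i = -449/900000 rad ≈ -0.000499 rad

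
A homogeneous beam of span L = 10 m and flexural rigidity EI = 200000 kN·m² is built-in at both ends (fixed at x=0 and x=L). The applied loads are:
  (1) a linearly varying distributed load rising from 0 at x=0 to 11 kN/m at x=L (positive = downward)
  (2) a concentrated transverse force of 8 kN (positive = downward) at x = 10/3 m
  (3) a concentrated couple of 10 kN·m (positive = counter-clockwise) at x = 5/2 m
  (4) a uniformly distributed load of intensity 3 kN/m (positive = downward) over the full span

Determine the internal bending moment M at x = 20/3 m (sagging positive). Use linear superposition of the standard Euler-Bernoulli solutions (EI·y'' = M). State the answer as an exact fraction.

Load 1 — triangular load w₀=11 kN/m (0→w₀ over full span):
  M_1 = 3w₀Lx/20 - w₀L²/30 - w₀x³/(6L) = 3·11·10·(20/3)/20 - 11·10²/30 - 11·(20/3)³/(6·10) = 1540/81 kN·m
Load 2 — point force P=8 kN at a=10/3 m (b=L-a=20/3):
  M_2 = Pa²(a+3b)(L-x)/L³ - Pa²b/L²  [x>a] = 8·(10/3)²·((10/3)+3·(20/3))·(10-(20/3))/10³ - 8·(10/3)²·(20/3)/10² = 80/81 kN·m
Load 3 — applied couple M₀=10 kN·m at a=5/2 m (b=L-a=15/2):
  M_3 = R_Ax - M_A - M₀  [x>a] with R_A=9/8, M_A=-15/8 = (9/8)·(20/3) - (-15/8) - 10 = -5/8 kN·m
Load 4 — uniform load w=3 kN/m over full span:
  M_4 = wLx/2 - wL²/12 - wx²/2 = 3·10·(20/3)/2 - 3·10²/12 - 3·(20/3)²/2 = 25/3 kN·m
Superposition: M = Σ M_i = 665/24 kN·m ≈ 27.708333 kN·m

M(20/3) = 665/24 kN·m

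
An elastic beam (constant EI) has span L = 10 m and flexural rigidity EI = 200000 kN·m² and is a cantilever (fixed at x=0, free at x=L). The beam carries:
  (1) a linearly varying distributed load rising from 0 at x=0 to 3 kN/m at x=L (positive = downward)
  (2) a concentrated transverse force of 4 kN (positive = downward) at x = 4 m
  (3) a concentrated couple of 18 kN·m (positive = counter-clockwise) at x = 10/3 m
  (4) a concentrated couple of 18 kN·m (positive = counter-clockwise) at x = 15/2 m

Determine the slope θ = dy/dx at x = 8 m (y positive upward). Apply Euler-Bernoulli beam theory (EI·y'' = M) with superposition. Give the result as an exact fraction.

θ(8) = -1041/1000000 rad

Load 1 — triangular load w₀=3 kN/m (0→w₀ over full span):
  θ_1 = (w₀Lx²/4-w₀L²x/3-w₀x⁴/(24L))/EI = (3·10·8²/4-3·10²·8/3-3·8⁴/(24·10))/200000 = -29/15625 rad
Load 2 — point force P=4 kN at a=4 m (b=L-a=6):
  θ_2 = -Pa²/(2EI)  [x>a] = -4·4²/(2·200000) = -1/6250 rad
Load 3 — applied couple M₀=18 kN·m at a=10/3 m (b=L-a=20/3):
  θ_3 = M₀a/EI  [x>a] = 18·(10/3)/200000 = 3/10000 rad
Load 4 — applied couple M₀=18 kN·m at a=15/2 m (b=L-a=5/2):
  θ_4 = M₀a/EI  [x>a] = 18·(15/2)/200000 = 27/40000 rad
Superposition: θ = Σ θ_i = -1041/1000000 rad ≈ -0.001041 rad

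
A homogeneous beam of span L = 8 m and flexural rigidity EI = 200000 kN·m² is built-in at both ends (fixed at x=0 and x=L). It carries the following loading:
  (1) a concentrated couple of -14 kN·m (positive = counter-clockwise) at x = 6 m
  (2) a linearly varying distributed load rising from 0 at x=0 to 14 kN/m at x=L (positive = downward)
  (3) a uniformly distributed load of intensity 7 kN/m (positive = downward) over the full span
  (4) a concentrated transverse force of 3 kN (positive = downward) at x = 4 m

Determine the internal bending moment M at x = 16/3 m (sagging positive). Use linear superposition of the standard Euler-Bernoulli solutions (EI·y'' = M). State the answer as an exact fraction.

M(16/3) = 73891/3240 kN·m

Load 1 — applied couple M₀=-14 kN·m at a=6 m (b=L-a=2):
  M_1 = R_Ax - M_A  [x≤a] with R_A=-63/32, M_A=-35/8 = (-63/32)·(16/3) - (-35/8) = -49/8 kN·m
Load 2 — triangular load w₀=14 kN/m (0→w₀ over full span):
  M_2 = 3w₀Lx/20 - w₀L²/30 - w₀x³/(6L) = 3·14·8·(16/3)/20 - 14·8²/30 - 14·(16/3)³/(6·8) = 6272/405 kN·m
Load 3 — uniform load w=7 kN/m over full span:
  M_3 = wLx/2 - wL²/12 - wx²/2 = 7·8·(16/3)/2 - 7·8²/12 - 7·(16/3)²/2 = 112/9 kN·m
Load 4 — point force P=3 kN at a=4 m (b=L-a=4):
  M_4 = Pa²(a+3b)(L-x)/L³ - Pa²b/L²  [x>a] = 3·4²·(4+3·4)·(8-(16/3))/8³ - 3·4²·4/8² = 1 kN·m
Superposition: M = Σ M_i = 73891/3240 kN·m ≈ 22.805864 kN·m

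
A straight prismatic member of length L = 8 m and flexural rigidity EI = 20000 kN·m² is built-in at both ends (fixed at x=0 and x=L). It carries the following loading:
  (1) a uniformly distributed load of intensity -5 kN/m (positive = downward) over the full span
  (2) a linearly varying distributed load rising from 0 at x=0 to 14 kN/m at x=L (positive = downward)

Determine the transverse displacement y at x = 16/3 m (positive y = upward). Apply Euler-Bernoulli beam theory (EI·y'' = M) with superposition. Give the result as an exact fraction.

y(16/3) = -2368/2278125 m

Load 1 — uniform load w=-5 kN/m over full span:
  y_1 = -wx²(L-x)²/(24EI) = -(-5)·(16/3)²·(8-(16/3))²/(24·20000) = 64/30375 m
Load 2 — triangular load w₀=14 kN/m (0→w₀ over full span):
  y_2 = -w₀x²(L-x)²(x+2L)/(120LEI) = -14·(16/3)²·(8-(16/3))²·((16/3)+2·8)/(120·8·20000) = -7168/2278125 m
Superposition: y = Σ y_i = -2368/2278125 m ≈ -0.001039 m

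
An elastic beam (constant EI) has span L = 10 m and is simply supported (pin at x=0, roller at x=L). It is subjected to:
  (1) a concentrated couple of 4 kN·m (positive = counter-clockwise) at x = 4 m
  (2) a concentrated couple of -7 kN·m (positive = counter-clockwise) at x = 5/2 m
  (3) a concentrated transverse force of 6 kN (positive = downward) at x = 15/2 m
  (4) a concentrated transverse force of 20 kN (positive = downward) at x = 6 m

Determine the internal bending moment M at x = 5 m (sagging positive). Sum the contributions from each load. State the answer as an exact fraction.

Load 1 — applied couple M₀=4 kN·m at a=4 m (b=L-a=6):
  M_1 = M₀x/L - M₀  [x>a] = 4·5/10 - 4 = -2 kN·m
Load 2 — applied couple M₀=-7 kN·m at a=5/2 m (b=L-a=15/2):
  M_2 = M₀x/L - M₀  [x>a] = (-7)·5/10 - (-7) = 7/2 kN·m
Load 3 — point force P=6 kN at a=15/2 m (b=L-a=5/2):
  M_3 = Pbx/L  [x≤a] = 6·(5/2)·5/10 = 15/2 kN·m
Load 4 — point force P=20 kN at a=6 m (b=L-a=4):
  M_4 = Pbx/L  [x≤a] = 20·4·5/10 = 40 kN·m
Superposition: M = Σ M_i = 49 kN·m ≈ 49.000000 kN·m

M(5) = 49 kN·m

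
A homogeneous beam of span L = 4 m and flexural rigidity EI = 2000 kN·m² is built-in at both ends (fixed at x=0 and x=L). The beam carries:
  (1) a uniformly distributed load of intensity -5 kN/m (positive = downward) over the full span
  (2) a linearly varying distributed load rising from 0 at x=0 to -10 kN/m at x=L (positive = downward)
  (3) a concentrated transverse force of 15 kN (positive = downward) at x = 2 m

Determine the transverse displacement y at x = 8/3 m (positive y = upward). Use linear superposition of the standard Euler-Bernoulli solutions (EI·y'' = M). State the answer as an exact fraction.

Load 1 — uniform load w=-5 kN/m over full span:
  y_1 = -wx²(L-x)²/(24EI) = -(-5)·(8/3)²·(4-(8/3))²/(24·2000) = 8/6075 m
Load 2 — triangular load w₀=-10 kN/m (0→w₀ over full span):
  y_2 = -w₀x²(L-x)²(x+2L)/(120LEI) = -(-10)·(8/3)²·(4-(8/3))²·((8/3)+2·4)/(120·4·2000) = 128/91125 m
Load 3 — point force P=15 kN at a=2 m (b=L-a=2):
  y_3 = -Pa²(L-x)²(3bL-(3b+a)(L-x))/(6L³EI)  [x>a] = -15·2²·(4-(8/3))²·(3·2·4-(3·2+2)·(4-(8/3)))/(6·4³·2000) = -1/540 m
Superposition: y = Σ y_i = 317/364500 m ≈ 0.000870 m

y(8/3) = 317/364500 m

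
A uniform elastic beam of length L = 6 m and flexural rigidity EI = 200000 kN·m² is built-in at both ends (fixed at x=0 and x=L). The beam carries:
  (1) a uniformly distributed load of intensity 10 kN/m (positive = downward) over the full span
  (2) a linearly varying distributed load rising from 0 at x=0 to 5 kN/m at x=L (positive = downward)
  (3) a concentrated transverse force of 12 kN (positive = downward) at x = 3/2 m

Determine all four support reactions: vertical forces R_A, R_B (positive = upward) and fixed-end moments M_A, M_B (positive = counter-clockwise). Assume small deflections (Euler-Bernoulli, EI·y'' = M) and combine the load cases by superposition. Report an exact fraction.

R_A = 357/8 kN, M_A = 369/8 kN·m, R_B = 339/8 kN, M_B = -339/8 kN·m

Load 1 — uniform load w=10 kN/m over full span:
  R_A = wL/2 = 10·6/2 = 30 kN
  M_A = wL²/12 = 10·6²/12 = 30 kN·m
  R_B = wL/2 = 10·6/2 = 30 kN
  M_B = -wL²/12 = -10·6²/12 = -30 kN·m
Load 2 — triangular load w₀=5 kN/m (0→w₀ over full span):
  R_A = 3w₀L/20 = 3·5·6/20 = 9/2 kN
  M_A = w₀L²/30 = 5·6²/30 = 6 kN·m
  R_B = 7w₀L/20 = 7·5·6/20 = 21/2 kN
  M_B = -w₀L²/20 = -5·6²/20 = -9 kN·m
Load 3 — point force P=12 kN at a=3/2 m (b=L-a=9/2):
  R_A = Pb²(3a+b)/L³ = 12·(9/2)²·(3·(3/2)+(9/2))/6³ = 81/8 kN
  M_A = Pab²/L² = 12·(3/2)·(9/2)²/6² = 81/8 kN·m
  R_B = Pa²(a+3b)/L³ = 12·(3/2)²·((3/2)+3·(9/2))/6³ = 15/8 kN
  M_B = -Pa²b/L² = -12·(3/2)²·(9/2)/6² = -27/8 kN·m
Superposition: R_A = 357/8 kN, M_A = 369/8 kN·m, R_B = 339/8 kN, M_B = -339/8 kN·m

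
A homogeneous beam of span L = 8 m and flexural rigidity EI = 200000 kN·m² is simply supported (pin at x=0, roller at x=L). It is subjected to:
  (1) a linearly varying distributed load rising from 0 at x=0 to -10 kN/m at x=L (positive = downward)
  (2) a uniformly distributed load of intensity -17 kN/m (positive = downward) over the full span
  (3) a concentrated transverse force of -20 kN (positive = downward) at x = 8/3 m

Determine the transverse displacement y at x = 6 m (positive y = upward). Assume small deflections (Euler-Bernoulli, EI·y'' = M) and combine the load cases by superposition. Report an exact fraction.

Load 1 — triangular load w₀=-10 kN/m (0→w₀ over full span):
  y_1 = -w₀x(7L⁴-10L²x²+3x⁴)/(360LEI) = -(-10)·6·(7·8⁴-10·8²·6²+3·6⁴)/(360·8·200000) = 119/120000 m
Load 2 — uniform load w=-17 kN/m over full span:
  y_2 = -wx(L³-2Lx²+x³)/(24EI) = -(-17)·6·(8³-2·8·6²+6³)/(24·200000) = 323/100000 m
Load 3 — point force P=-20 kN at a=8/3 m (b=L-a=16/3):
  y_3 = -Pa(L-x)(2Lx-a²-x²)/(6LEI)  [x>a] = -(-20)·(8/3)·(8-6)·(2·8·6-(8/3)²-6²)/(6·8·200000) = 119/202500 m
Superposition: y = Σ y_i = 77911/16200000 m ≈ 0.004809 m

y(6) = 77911/16200000 m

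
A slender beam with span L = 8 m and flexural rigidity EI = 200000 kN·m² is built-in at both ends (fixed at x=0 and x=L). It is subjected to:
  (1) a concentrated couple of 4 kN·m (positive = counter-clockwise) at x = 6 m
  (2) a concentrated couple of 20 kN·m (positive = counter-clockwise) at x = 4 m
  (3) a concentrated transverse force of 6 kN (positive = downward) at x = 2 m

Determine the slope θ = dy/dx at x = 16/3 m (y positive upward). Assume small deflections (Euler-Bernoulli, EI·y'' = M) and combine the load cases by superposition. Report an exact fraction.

θ(16/3) = 1/50000 rad

Load 1 — applied couple M₀=4 kN·m at a=6 m (b=L-a=2):
  θ_1 = (R_Ax²/2 - M_Ax)/EI  [x≤a] with R_A=9/16, M_A=5/4 = ((9/16)·(16/3)²/2 - (5/4)·(16/3))/200000 = 1/150000 rad
Load 2 — applied couple M₀=20 kN·m at a=4 m (b=L-a=4):
  θ_2 = (R_Ax²/2 - M_Ax - M₀(x-a))/EI  [x>a] with R_A=15/4, M_A=5 = ((15/4)·(16/3)²/2 - 5·(16/3) - 20·((16/3)-4))/200000 = 0 rad
Load 3 — point force P=6 kN at a=2 m (b=L-a=6):
  θ_3 = Pa²(L-x)(2bL-(3b+a)(L-x))/(2L³EI)  [x>a] = 6·2²·(8-(16/3))·(2·6·8-(3·6+2)·(8-(16/3)))/(2·8³·200000) = 1/75000 rad
Superposition: θ = Σ θ_i = 1/50000 rad ≈ 0.000020 rad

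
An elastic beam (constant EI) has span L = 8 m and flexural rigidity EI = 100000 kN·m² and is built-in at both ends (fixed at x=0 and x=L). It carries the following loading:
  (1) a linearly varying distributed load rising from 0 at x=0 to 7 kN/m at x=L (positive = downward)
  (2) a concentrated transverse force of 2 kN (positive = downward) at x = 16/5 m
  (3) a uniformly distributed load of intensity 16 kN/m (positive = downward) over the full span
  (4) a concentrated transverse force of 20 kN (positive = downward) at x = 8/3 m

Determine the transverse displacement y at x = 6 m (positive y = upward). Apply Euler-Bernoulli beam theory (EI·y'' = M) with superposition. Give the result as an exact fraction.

y(6) = -111799/81000000 m

Load 1 — triangular load w₀=7 kN/m (0→w₀ over full span):
  y_1 = -w₀x²(L-x)²(x+2L)/(120LEI) = -7·6²·(8-6)²·(6+2·8)/(120·8·100000) = -231/1000000 m
Load 2 — point force P=2 kN at a=16/5 m (b=L-a=24/5):
  y_2 = -Pa²(L-x)²(3bL-(3b+a)(L-x))/(6L³EI)  [x>a] = -2·(16/5)²·(8-6)²·(3·(24/5)·8-(3·(24/5)+(16/5))·(8-6))/(6·8³·100000) = -1/46875 m
Load 3 — uniform load w=16 kN/m over full span:
  y_3 = -wx²(L-x)²/(24EI) = -16·6²·(8-6)²/(24·100000) = -3/3125 m
Load 4 — point force P=20 kN at a=8/3 m (b=L-a=16/3):
  y_4 = -Pa²(L-x)²(3bL-(3b+a)(L-x))/(6L³EI)  [x>a] = -20·(8/3)²·(8-6)²·(3·(16/3)·8-(3·(16/3)+(8/3))·(8-6))/(6·8³·100000) = -17/101250 m
Superposition: y = Σ y_i = -111799/81000000 m ≈ -0.001380 m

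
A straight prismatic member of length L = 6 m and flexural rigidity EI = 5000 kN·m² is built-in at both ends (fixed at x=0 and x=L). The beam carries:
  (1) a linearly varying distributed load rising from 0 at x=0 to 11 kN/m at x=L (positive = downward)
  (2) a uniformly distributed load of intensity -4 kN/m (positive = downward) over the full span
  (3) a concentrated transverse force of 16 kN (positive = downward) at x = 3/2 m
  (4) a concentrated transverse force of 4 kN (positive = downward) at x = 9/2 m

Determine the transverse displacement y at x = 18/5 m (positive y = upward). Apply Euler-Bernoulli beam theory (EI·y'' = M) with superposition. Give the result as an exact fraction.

Load 1 — triangular load w₀=11 kN/m (0→w₀ over full span):
  y_1 = -w₀x²(L-x)²(x+2L)/(120LEI) = -11·(18/5)²·(6-(18/5))²·((18/5)+2·6)/(120·6·5000) = -34749/9765625 m
Load 2 — uniform load w=-4 kN/m over full span:
  y_2 = -wx²(L-x)²/(24EI) = -(-4)·(18/5)²·(6-(18/5))²/(24·5000) = 972/390625 m
Load 3 — point force P=16 kN at a=3/2 m (b=L-a=9/2):
  y_3 = -Pa²(L-x)²(3bL-(3b+a)(L-x))/(6L³EI)  [x>a] = -16·(3/2)²·(6-(18/5))²·(3·(9/2)·6-(3·(9/2)+(3/2))·(6-(18/5)))/(6·6³·5000) = -9/6250 m
Load 4 — point force P=4 kN at a=9/2 m (b=L-a=3/2):
  y_4 = -Pb²x²(3aL-(3a+b)x)/(6L³EI)  [x≤a] = -4·(3/2)²·(18/5)²·(3·(9/2)·6-(3·(9/2)+(3/2))·(18/5))/(6·6³·5000) = -243/500000 m
Superposition: y = Σ y_i = -936243/312500000 m ≈ -0.002996 m

y(18/5) = -936243/312500000 m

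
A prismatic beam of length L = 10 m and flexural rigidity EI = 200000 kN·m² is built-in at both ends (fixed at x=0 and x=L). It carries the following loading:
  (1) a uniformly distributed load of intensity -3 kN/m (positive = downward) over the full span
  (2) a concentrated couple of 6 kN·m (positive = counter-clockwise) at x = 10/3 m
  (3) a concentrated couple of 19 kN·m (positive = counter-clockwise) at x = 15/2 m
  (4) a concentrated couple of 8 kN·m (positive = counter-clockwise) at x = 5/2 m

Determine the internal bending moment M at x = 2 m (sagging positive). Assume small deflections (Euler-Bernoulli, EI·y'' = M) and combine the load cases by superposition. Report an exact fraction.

Load 1 — uniform load w=-3 kN/m over full span:
  M_1 = wLx/2 - wL²/12 - wx²/2 = (-3)·10·2/2 - (-3)·10²/12 - (-3)·2²/2 = 1 kN·m
Load 2 — applied couple M₀=6 kN·m at a=10/3 m (b=L-a=20/3):
  M_2 = R_Ax - M_A  [x≤a] with R_A=4/5, M_A=0 = (4/5)·2 - 0 = 8/5 kN·m
Load 3 — applied couple M₀=19 kN·m at a=15/2 m (b=L-a=5/2):
  M_3 = R_Ax - M_A  [x≤a] with R_A=171/80, M_A=95/16 = (171/80)·2 - (95/16) = -133/80 kN·m
Load 4 — applied couple M₀=8 kN·m at a=5/2 m (b=L-a=15/2):
  M_4 = R_Ax - M_A  [x≤a] with R_A=9/10, M_A=-3/2 = (9/10)·2 - (-3/2) = 33/10 kN·m
Superposition: M = Σ M_i = 339/80 kN·m ≈ 4.237500 kN·m

M(2) = 339/80 kN·m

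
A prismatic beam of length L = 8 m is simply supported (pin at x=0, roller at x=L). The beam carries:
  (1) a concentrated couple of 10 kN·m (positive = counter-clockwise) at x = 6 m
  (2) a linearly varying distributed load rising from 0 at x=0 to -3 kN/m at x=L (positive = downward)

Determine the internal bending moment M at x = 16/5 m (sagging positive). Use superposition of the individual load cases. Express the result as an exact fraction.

M(16/5) = -844/125 kN·m

Load 1 — applied couple M₀=10 kN·m at a=6 m (b=L-a=2):
  M_1 = M₀x/L  [x≤a] = 10·(16/5)/8 = 4 kN·m
Load 2 — triangular load w₀=-3 kN/m (0→w₀ over full span):
  M_2 = w₀Lx/6 - w₀x³/(6L) = (-3)·8·(16/5)/6 - (-3)·(16/5)³/(6·8) = -1344/125 kN·m
Superposition: M = Σ M_i = -844/125 kN·m ≈ -6.752000 kN·m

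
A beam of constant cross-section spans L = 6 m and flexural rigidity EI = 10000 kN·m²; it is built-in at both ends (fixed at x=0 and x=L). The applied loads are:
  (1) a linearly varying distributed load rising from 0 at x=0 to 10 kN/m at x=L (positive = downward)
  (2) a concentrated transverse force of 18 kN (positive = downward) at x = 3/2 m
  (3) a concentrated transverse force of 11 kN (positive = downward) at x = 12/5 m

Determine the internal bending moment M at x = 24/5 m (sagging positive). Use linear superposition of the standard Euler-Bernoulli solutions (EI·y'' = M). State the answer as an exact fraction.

Load 1 — triangular load w₀=10 kN/m (0→w₀ over full span):
  M_1 = 3w₀Lx/20 - w₀L²/30 - w₀x³/(6L) = 3·10·6·(24/5)/20 - 10·6²/30 - 10·(24/5)³/(6·6) = 12/25 kN·m
Load 2 — point force P=18 kN at a=3/2 m (b=L-a=9/2):
  M_2 = Pa²(a+3b)(L-x)/L³ - Pa²b/L²  [x>a] = 18·(3/2)²·((3/2)+3·(9/2))·(6-(24/5))/6³ - 18·(3/2)²·(9/2)/6² = -27/16 kN·m
Load 3 — point force P=11 kN at a=12/5 m (b=L-a=18/5):
  M_3 = Pa²(a+3b)(L-x)/L³ - Pa²b/L²  [x>a] = 11·(12/5)²·((12/5)+3·(18/5))·(6-(24/5))/6³ - 11·(12/5)²·(18/5)/6² = -1056/625 kN·m
Superposition: M = Σ M_i = -28971/10000 kN·m ≈ -2.897100 kN·m

M(24/5) = -28971/10000 kN·m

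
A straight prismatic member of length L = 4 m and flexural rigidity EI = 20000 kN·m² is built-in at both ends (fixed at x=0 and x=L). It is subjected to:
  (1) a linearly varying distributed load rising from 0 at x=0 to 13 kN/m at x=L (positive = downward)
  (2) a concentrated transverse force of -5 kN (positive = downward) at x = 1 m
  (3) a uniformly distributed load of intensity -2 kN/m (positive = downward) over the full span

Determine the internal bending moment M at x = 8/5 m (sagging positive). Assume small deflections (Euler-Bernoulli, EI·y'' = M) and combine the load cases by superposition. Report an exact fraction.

M(8/5) = 7303/6000 kN·m

Load 1 — triangular load w₀=13 kN/m (0→w₀ over full span):
  M_1 = 3w₀Lx/20 - w₀L²/30 - w₀x³/(6L) = 3·13·4·(8/5)/20 - 13·4²/30 - 13·(8/5)³/(6·4) = 416/125 kN·m
Load 2 — point force P=-5 kN at a=1 m (b=L-a=3):
  M_2 = Pa²(a+3b)(L-x)/L³ - Pa²b/L²  [x>a] = (-5)·1²·(1+3·3)·(4-(8/5))/4³ - (-5)·1²·3/4² = -15/16 kN·m
Load 3 — uniform load w=-2 kN/m over full span:
  M_3 = wLx/2 - wL²/12 - wx²/2 = (-2)·4·(8/5)/2 - (-2)·4²/12 - (-2)·(8/5)²/2 = -88/75 kN·m
Superposition: M = Σ M_i = 7303/6000 kN·m ≈ 1.217167 kN·m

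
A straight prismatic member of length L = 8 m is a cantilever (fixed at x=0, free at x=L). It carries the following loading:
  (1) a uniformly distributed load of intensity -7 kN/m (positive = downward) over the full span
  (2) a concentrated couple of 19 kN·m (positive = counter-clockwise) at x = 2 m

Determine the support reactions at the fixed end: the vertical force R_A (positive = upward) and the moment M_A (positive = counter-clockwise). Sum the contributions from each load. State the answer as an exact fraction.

R_A = -56 kN, M_A = -243 kN·m

Load 1 — uniform load w=-7 kN/m over full span:
  R_A = wL = (-7)·8 = -56 kN
  M_A = wL²/2 = (-7)·8²/2 = -224 kN·m
Load 2 — applied couple M₀=19 kN·m at a=2 m (b=L-a=6):
  R_A = 0 kN
  M_A = -M₀ = -19 kN·m
Superposition: R_A = -56 kN, M_A = -243 kN·m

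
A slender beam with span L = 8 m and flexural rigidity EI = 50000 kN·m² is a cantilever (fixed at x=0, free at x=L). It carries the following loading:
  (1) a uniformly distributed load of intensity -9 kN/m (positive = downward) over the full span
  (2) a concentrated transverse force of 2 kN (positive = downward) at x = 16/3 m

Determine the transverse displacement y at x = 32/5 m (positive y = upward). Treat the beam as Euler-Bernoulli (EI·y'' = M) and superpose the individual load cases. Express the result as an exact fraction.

y(32/5) = 10283776/158203125 m

Load 1 — uniform load w=-9 kN/m over full span:
  y_1 = -wx²(x²-4Lx+6L²)/(24EI) = -(-9)·(32/5)²·((32/5)²-4·8·(32/5)+6·8²)/(24·50000) = 132096/1953125 m
Load 2 — point force P=2 kN at a=16/3 m (b=L-a=8/3):
  y_2 = -Pa²(3x-a)/(6EI)  [x>a] = -2·(16/3)²·(3·(32/5)-(16/3))/(6·50000) = -3328/1265625 m
Superposition: y = Σ y_i = 10283776/158203125 m ≈ 0.065004 m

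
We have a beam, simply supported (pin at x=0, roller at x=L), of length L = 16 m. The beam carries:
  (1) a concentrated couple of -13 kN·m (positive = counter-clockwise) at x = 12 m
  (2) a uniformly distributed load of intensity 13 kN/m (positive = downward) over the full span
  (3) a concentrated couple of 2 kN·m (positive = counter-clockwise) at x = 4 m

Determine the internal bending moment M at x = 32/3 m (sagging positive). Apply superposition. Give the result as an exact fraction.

Load 1 — applied couple M₀=-13 kN·m at a=12 m (b=L-a=4):
  M_1 = M₀x/L  [x≤a] = (-13)·(32/3)/16 = -26/3 kN·m
Load 2 — uniform load w=13 kN/m over full span:
  M_2 = wx(L-x)/2 = 13·(32/3)·(16-(32/3))/2 = 3328/9 kN·m
Load 3 — applied couple M₀=2 kN·m at a=4 m (b=L-a=12):
  M_3 = M₀x/L - M₀  [x>a] = 2·(32/3)/16 - 2 = -2/3 kN·m
Superposition: M = Σ M_i = 3244/9 kN·m ≈ 360.444444 kN·m

M(32/3) = 3244/9 kN·m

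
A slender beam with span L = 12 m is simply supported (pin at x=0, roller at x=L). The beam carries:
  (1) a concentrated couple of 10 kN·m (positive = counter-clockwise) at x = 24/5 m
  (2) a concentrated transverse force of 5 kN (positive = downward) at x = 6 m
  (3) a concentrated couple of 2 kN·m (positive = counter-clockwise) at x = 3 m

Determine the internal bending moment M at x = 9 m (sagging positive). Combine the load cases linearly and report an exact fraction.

Load 1 — applied couple M₀=10 kN·m at a=24/5 m (b=L-a=36/5):
  M_1 = M₀x/L - M₀  [x>a] = 10·9/12 - 10 = -5/2 kN·m
Load 2 — point force P=5 kN at a=6 m (b=L-a=6):
  M_2 = Pa(L-x)/L  [x>a] = 5·6·(12-9)/12 = 15/2 kN·m
Load 3 — applied couple M₀=2 kN·m at a=3 m (b=L-a=9):
  M_3 = M₀x/L - M₀  [x>a] = 2·9/12 - 2 = -1/2 kN·m
Superposition: M = Σ M_i = 9/2 kN·m ≈ 4.500000 kN·m

M(9) = 9/2 kN·m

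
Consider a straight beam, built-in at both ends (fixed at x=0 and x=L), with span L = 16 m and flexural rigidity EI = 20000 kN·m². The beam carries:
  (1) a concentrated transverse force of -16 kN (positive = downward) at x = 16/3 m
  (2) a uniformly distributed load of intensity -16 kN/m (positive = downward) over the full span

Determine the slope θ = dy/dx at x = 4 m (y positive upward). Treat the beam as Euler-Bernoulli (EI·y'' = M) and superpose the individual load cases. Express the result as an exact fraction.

Load 1 — point force P=-16 kN at a=16/3 m (b=L-a=32/3):
  θ_1 = -Pb²x(2aL-(3a+b)x)/(2L³EI)  [x≤a] = -(-16)·(32/3)²·4·(2·(16/3)·16-(3·(16/3)+(32/3))·4)/(2·16³·20000) = 16/5625 rad
Load 2 — uniform load w=-16 kN/m over full span:
  θ_2 = -wx(L-x)(L-2x)/(12EI) = -(-16)·4·(16-4)·(16-2·4)/(12·20000) = 16/625 rad
Superposition: θ = Σ θ_i = 32/1125 rad ≈ 0.028444 rad

θ(4) = 32/1125 rad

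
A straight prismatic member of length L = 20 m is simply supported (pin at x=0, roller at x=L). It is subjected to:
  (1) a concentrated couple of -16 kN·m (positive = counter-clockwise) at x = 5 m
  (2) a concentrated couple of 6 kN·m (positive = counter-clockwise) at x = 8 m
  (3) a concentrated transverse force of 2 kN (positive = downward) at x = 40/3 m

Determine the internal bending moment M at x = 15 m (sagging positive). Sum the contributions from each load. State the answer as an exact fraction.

M(15) = 55/6 kN·m

Load 1 — applied couple M₀=-16 kN·m at a=5 m (b=L-a=15):
  M_1 = M₀x/L - M₀  [x>a] = (-16)·15/20 - (-16) = 4 kN·m
Load 2 — applied couple M₀=6 kN·m at a=8 m (b=L-a=12):
  M_2 = M₀x/L - M₀  [x>a] = 6·15/20 - 6 = -3/2 kN·m
Load 3 — point force P=2 kN at a=40/3 m (b=L-a=20/3):
  M_3 = Pa(L-x)/L  [x>a] = 2·(40/3)·(20-15)/20 = 20/3 kN·m
Superposition: M = Σ M_i = 55/6 kN·m ≈ 9.166667 kN·m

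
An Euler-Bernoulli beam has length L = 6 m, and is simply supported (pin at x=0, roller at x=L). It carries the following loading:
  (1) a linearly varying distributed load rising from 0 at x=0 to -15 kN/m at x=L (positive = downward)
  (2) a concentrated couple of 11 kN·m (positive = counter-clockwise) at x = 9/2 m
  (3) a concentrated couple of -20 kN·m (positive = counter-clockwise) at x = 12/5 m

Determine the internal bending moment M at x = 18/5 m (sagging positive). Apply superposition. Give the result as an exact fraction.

Load 1 — triangular load w₀=-15 kN/m (0→w₀ over full span):
  M_1 = w₀Lx/6 - w₀x³/(6L) = (-15)·6·(18/5)/6 - (-15)·(18/5)³/(6·6) = -864/25 kN·m
Load 2 — applied couple M₀=11 kN·m at a=9/2 m (b=L-a=3/2):
  M_2 = M₀x/L  [x≤a] = 11·(18/5)/6 = 33/5 kN·m
Load 3 — applied couple M₀=-20 kN·m at a=12/5 m (b=L-a=18/5):
  M_3 = M₀x/L - M₀  [x>a] = (-20)·(18/5)/6 - (-20) = 8 kN·m
Superposition: M = Σ M_i = -499/25 kN·m ≈ -19.960000 kN·m

M(18/5) = -499/25 kN·m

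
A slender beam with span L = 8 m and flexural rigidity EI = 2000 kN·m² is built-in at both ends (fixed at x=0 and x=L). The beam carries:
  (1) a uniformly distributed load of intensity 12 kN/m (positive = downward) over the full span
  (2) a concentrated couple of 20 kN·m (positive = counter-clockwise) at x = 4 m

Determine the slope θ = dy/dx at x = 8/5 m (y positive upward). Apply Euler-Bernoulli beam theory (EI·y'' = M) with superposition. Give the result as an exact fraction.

Load 1 — uniform load w=12 kN/m over full span:
  θ_1 = -wx(L-x)(L-2x)/(12EI) = -12·(8/5)·(8-(8/5))·(8-2·(8/5))/(12·2000) = -384/15625 rad
Load 2 — applied couple M₀=20 kN·m at a=4 m (b=L-a=4):
  θ_2 = (R_Ax²/2 - M_Ax)/EI  [x≤a] with R_A=15/4, M_A=5 = ((15/4)·(8/5)²/2 - 5·(8/5))/2000 = -1/625 rad
Superposition: θ = Σ θ_i = -409/15625 rad ≈ -0.026176 rad

θ(8/5) = -409/15625 rad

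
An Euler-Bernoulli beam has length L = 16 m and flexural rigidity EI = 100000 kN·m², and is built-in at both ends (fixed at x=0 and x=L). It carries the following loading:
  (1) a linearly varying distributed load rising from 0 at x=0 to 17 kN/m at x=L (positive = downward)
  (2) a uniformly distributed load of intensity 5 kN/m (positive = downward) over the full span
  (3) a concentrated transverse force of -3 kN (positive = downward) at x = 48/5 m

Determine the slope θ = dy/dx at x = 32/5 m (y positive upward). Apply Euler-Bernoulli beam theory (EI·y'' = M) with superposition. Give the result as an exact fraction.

θ(32/5) = -23552/9765625 rad

Load 1 — triangular load w₀=17 kN/m (0→w₀ over full span):
  θ_1 = -w₀(2x(L-x)(L-2x)(x+2L)+x²(L-x)²)/(120LEI) = -17·(2·(32/5)·(16-(32/5))·(16-2·(32/5))·((32/5)+2·16)+(32/5)²·(16-(32/5))²)/(120·16·100000) = -3264/1953125 rad
Load 2 — uniform load w=5 kN/m over full span:
  θ_2 = -wx(L-x)(L-2x)/(12EI) = -5·(32/5)·(16-(32/5))·(16-2·(32/5))/(12·100000) = -64/78125 rad
Load 3 — point force P=-3 kN at a=48/5 m (b=L-a=32/5):
  θ_3 = -Pb²x(2aL-(3a+b)x)/(2L³EI)  [x≤a] = -(-3)·(32/5)²·(32/5)·(2·(48/5)·16-(3·(48/5)+(32/5))·(32/5))/(2·16³·100000) = 768/9765625 rad
Superposition: θ = Σ θ_i = -23552/9765625 rad ≈ -0.002412 rad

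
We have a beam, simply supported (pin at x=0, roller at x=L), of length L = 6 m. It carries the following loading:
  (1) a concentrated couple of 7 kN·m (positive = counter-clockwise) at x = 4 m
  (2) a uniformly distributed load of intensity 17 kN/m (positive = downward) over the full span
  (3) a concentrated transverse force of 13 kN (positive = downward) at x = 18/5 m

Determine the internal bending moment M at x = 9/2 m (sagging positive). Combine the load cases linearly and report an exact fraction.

Load 1 — applied couple M₀=7 kN·m at a=4 m (b=L-a=2):
  M_1 = M₀x/L - M₀  [x>a] = 7·(9/2)/6 - 7 = -7/4 kN·m
Load 2 — uniform load w=17 kN/m over full span:
  M_2 = wx(L-x)/2 = 17·(9/2)·(6-(9/2))/2 = 459/8 kN·m
Load 3 — point force P=13 kN at a=18/5 m (b=L-a=12/5):
  M_3 = Pa(L-x)/L  [x>a] = 13·(18/5)·(6-(9/2))/6 = 117/10 kN·m
Superposition: M = Σ M_i = 2693/40 kN·m ≈ 67.325000 kN·m

M(9/2) = 2693/40 kN·m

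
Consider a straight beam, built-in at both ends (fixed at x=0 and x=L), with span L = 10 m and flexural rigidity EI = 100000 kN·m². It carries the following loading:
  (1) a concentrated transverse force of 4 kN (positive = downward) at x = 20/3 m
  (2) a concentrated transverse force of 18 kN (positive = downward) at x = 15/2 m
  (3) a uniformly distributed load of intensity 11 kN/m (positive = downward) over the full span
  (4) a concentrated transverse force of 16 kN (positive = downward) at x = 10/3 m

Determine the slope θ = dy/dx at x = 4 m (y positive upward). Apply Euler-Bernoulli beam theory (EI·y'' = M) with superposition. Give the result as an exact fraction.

Load 1 — point force P=4 kN at a=20/3 m (b=L-a=10/3):
  θ_1 = -Pb²x(2aL-(3a+b)x)/(2L³EI)  [x≤a] = -4·(10/3)²·4·(2·(20/3)·10-(3·(20/3)+(10/3))·4)/(2·10³·100000) = -1/28125 rad
Load 2 — point force P=18 kN at a=15/2 m (b=L-a=5/2):
  θ_2 = -Pb²x(2aL-(3a+b)x)/(2L³EI)  [x≤a] = -18·(5/2)²·4·(2·(15/2)·10-(3·(15/2)+(5/2))·4)/(2·10³·100000) = -9/80000 rad
Load 3 — uniform load w=11 kN/m over full span:
  θ_3 = -wx(L-x)(L-2x)/(12EI) = -11·4·(10-4)·(10-2·4)/(12·100000) = -11/25000 rad
Load 4 — point force P=16 kN at a=10/3 m (b=L-a=20/3):
  θ_4 = Pa²(L-x)(2bL-(3b+a)(L-x))/(2L³EI)  [x>a] = 16·(10/3)²·(10-4)·(2·(20/3)·10-(3·(20/3)+(10/3))·(10-4))/(2·10³·100000) = -1/28125 rad
Superposition: θ = Σ θ_i = -449/720000 rad ≈ -0.000624 rad

θ(4) = -449/720000 rad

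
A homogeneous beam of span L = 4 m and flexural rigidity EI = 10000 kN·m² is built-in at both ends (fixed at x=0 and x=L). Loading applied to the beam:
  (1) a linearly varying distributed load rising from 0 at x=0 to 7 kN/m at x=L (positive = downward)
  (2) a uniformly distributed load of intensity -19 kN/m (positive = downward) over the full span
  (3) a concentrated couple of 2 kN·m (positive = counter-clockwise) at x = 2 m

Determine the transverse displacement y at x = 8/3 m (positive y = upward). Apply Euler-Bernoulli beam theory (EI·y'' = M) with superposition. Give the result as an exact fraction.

Load 1 — triangular load w₀=7 kN/m (0→w₀ over full span):
  y_1 = -w₀x²(L-x)²(x+2L)/(120LEI) = -7·(8/3)²·(4-(8/3))²·((8/3)+2·4)/(120·4·10000) = -448/2278125 m
Load 2 — uniform load w=-19 kN/m over full span:
  y_2 = -wx²(L-x)²/(24EI) = -(-19)·(8/3)²·(4-(8/3))²/(24·10000) = 152/151875 m
Load 3 — applied couple M₀=2 kN·m at a=2 m (b=L-a=2):
  y_3 = (R_Ax³/6 - M_Ax²/2 - M₀(x-a)²/2)/EI  [x>a] with R_A=3/4, M_A=1/2 = ((3/4)·(8/3)³/6 - (1/2)·(8/3)²/2 - 2·((8/3)-2)²/2)/10000 = 1/67500 m
Superposition: y = Σ y_i = 7463/9112500 m ≈ 0.000819 m

y(8/3) = 7463/9112500 m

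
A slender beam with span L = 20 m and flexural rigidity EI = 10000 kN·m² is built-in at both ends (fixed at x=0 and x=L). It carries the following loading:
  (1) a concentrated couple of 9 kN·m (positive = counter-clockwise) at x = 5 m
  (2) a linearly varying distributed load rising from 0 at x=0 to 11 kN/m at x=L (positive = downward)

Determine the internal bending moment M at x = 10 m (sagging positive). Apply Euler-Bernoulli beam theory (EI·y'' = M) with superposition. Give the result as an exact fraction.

Load 1 — applied couple M₀=9 kN·m at a=5 m (b=L-a=15):
  M_1 = R_Ax - M_A - M₀  [x>a] with R_A=81/160, M_A=-27/16 = (81/160)·10 - (-27/16) - 9 = -9/4 kN·m
Load 2 — triangular load w₀=11 kN/m (0→w₀ over full span):
  M_2 = 3w₀Lx/20 - w₀L²/30 - w₀x³/(6L) = 3·11·20·10/20 - 11·20²/30 - 11·10³/(6·20) = 275/3 kN·m
Superposition: M = Σ M_i = 1073/12 kN·m ≈ 89.416667 kN·m

M(10) = 1073/12 kN·m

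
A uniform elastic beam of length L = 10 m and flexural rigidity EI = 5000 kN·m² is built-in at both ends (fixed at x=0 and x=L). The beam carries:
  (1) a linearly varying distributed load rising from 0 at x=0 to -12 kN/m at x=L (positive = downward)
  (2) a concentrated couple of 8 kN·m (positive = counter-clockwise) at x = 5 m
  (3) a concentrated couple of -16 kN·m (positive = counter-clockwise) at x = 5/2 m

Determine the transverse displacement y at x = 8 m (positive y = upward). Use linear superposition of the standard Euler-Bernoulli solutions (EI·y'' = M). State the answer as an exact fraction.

Load 1 — triangular load w₀=-12 kN/m (0→w₀ over full span):
  y_1 = -w₀x²(L-x)²(x+2L)/(120LEI) = -(-12)·8²·(10-8)²·(8+2·10)/(120·10·5000) = 224/15625 m
Load 2 — applied couple M₀=8 kN·m at a=5 m (b=L-a=5):
  y_2 = (R_Ax³/6 - M_Ax²/2 - M₀(x-a)²/2)/EI  [x>a] with R_A=6/5, M_A=2 = ((6/5)·8³/6 - 2·8²/2 - 8·(8-5)²/2)/5000 = 3/6250 m
Load 3 — applied couple M₀=-16 kN·m at a=5/2 m (b=L-a=15/2):
  y_3 = (R_Ax³/6 - M_Ax²/2 - M₀(x-a)²/2)/EI  [x>a] with R_A=-9/5, M_A=3 = ((-9/5)·8³/6 - 3·8²/2 - (-16)·(8-(5/2))²/2)/5000 = -19/12500 m
Superposition: y = Σ y_i = 831/62500 m ≈ 0.013296 m

y(8) = 831/62500 m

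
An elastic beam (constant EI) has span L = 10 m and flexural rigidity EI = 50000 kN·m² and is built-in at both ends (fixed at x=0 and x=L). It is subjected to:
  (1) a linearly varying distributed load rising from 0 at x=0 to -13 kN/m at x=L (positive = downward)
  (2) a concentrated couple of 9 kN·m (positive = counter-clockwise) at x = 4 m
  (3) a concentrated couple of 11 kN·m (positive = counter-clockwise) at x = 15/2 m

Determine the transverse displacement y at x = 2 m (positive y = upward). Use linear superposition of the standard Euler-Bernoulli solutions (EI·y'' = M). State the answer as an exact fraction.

y(2) = 166069/150000000 m

Load 1 — triangular load w₀=-13 kN/m (0→w₀ over full span):
  y_1 = -w₀x²(L-x)²(x+2L)/(120LEI) = -(-13)·2²·(10-2)²·(2+2·10)/(120·10·50000) = 286/234375 m
Load 2 — applied couple M₀=9 kN·m at a=4 m (b=L-a=6):
  y_2 = (R_Ax³/6 - M_Ax²/2)/EI  [x≤a] with R_A=162/125, M_A=27/25 = ((162/125)·2³/6 - (27/25)·2²/2)/50000 = -27/3125000 m
Load 3 — applied couple M₀=11 kN·m at a=15/2 m (b=L-a=5/2):
  y_3 = (R_Ax³/6 - M_Ax²/2)/EI  [x≤a] with R_A=99/80, M_A=55/16 = ((99/80)·2³/6 - (55/16)·2²/2)/50000 = -209/2000000 m
Superposition: y = Σ y_i = 166069/150000000 m ≈ 0.001107 m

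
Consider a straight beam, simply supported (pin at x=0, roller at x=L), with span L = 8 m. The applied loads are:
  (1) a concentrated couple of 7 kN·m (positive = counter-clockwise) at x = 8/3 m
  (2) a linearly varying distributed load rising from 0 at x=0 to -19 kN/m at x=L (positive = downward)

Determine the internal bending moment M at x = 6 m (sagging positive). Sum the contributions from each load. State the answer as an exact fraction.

Load 1 — applied couple M₀=7 kN·m at a=8/3 m (b=L-a=16/3):
  M_1 = M₀x/L - M₀  [x>a] = 7·6/8 - 7 = -7/4 kN·m
Load 2 — triangular load w₀=-19 kN/m (0→w₀ over full span):
  M_2 = w₀Lx/6 - w₀x³/(6L) = (-19)·8·6/6 - (-19)·6³/(6·8) = -133/2 kN·m
Superposition: M = Σ M_i = -273/4 kN·m ≈ -68.250000 kN·m

M(6) = -273/4 kN·m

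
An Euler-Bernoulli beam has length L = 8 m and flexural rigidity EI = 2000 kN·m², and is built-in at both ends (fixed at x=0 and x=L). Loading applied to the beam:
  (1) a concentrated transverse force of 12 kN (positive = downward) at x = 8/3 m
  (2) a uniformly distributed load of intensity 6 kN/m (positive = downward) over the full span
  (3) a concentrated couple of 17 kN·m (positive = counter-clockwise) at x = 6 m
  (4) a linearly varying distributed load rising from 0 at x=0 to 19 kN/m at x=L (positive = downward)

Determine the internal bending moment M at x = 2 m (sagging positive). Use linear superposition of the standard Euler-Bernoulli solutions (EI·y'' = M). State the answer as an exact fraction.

M(2) = 12851/1440 kN·m

Load 1 — point force P=12 kN at a=8/3 m (b=L-a=16/3):
  M_1 = Pb²(3a+b)x/L³ - Pab²/L²  [x≤a] = 12·(16/3)²·(3·(8/3)+(16/3))·2/8³ - 12·(8/3)·(16/3)²/8² = 32/9 kN·m
Load 2 — uniform load w=6 kN/m over full span:
  M_2 = wLx/2 - wL²/12 - wx²/2 = 6·8·2/2 - 6·8²/12 - 6·2²/2 = 4 kN·m
Load 3 — applied couple M₀=17 kN·m at a=6 m (b=L-a=2):
  M_3 = R_Ax - M_A  [x≤a] with R_A=153/64, M_A=85/16 = (153/64)·2 - (85/16) = -17/32 kN·m
Load 4 — triangular load w₀=19 kN/m (0→w₀ over full span):
  M_4 = 3w₀Lx/20 - w₀L²/30 - w₀x³/(6L) = 3·19·8·2/20 - 19·8²/30 - 19·2³/(6·8) = 19/10 kN·m
Superposition: M = Σ M_i = 12851/1440 kN·m ≈ 8.924306 kN·m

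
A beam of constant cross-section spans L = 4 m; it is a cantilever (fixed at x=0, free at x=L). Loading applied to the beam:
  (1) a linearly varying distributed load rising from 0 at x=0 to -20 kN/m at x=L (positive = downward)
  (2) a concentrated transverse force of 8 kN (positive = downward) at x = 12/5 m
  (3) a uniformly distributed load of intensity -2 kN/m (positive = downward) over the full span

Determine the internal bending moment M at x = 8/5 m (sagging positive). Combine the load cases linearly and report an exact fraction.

Load 1 — triangular load w₀=-20 kN/m (0→w₀ over full span):
  M_1 = w₀Lx/2 - w₀L²/3 - w₀x³/(6L) = (-20)·4·(8/5)/2 - (-20)·4²/3 - (-20)·(8/5)³/(6·4) = 1152/25 kN·m
Load 2 — point force P=8 kN at a=12/5 m (b=L-a=8/5):
  M_2 = -P(a-x)  [x≤a] = -8·((12/5)-(8/5)) = -32/5 kN·m
Load 3 — uniform load w=-2 kN/m over full span:
  M_3 = -w(L-x)²/2 = -(-2)·(4-(8/5))²/2 = 144/25 kN·m
Superposition: M = Σ M_i = 1136/25 kN·m ≈ 45.440000 kN·m

M(8/5) = 1136/25 kN·m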